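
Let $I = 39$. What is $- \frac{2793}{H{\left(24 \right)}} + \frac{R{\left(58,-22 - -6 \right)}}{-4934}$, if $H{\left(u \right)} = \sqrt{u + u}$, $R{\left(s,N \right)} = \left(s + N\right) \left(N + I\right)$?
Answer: $- \frac{483}{2467} - \frac{931 \sqrt{3}}{4} \approx -403.33$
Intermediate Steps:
$R{\left(s,N \right)} = \left(39 + N\right) \left(N + s\right)$ ($R{\left(s,N \right)} = \left(s + N\right) \left(N + 39\right) = \left(N + s\right) \left(39 + N\right) = \left(39 + N\right) \left(N + s\right)$)
$H{\left(u \right)} = \sqrt{2} \sqrt{u}$ ($H{\left(u \right)} = \sqrt{2 u} = \sqrt{2} \sqrt{u}$)
$- \frac{2793}{H{\left(24 \right)}} + \frac{R{\left(58,-22 - -6 \right)}}{-4934} = - \frac{2793}{\sqrt{2} \sqrt{24}} + \frac{\left(-22 - -6\right)^{2} + 39 \left(-22 - -6\right) + 39 \cdot 58 + \left(-22 - -6\right) 58}{-4934} = - \frac{2793}{\sqrt{2} \cdot 2 \sqrt{6}} + \left(\left(-22 + 6\right)^{2} + 39 \left(-22 + 6\right) + 2262 + \left(-22 + 6\right) 58\right) \left(- \frac{1}{4934}\right) = - \frac{2793}{4 \sqrt{3}} + \left(\left(-16\right)^{2} + 39 \left(-16\right) + 2262 - 928\right) \left(- \frac{1}{4934}\right) = - 2793 \frac{\sqrt{3}}{12} + \left(256 - 624 + 2262 - 928\right) \left(- \frac{1}{4934}\right) = - \frac{931 \sqrt{3}}{4} + 966 \left(- \frac{1}{4934}\right) = - \frac{931 \sqrt{3}}{4} - \frac{483}{2467} = - \frac{483}{2467} - \frac{931 \sqrt{3}}{4}$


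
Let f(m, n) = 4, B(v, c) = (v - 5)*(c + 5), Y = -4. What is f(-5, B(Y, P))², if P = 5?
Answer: 16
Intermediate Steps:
B(v, c) = (-5 + v)*(5 + c)
f(-5, B(Y, P))² = 4² = 16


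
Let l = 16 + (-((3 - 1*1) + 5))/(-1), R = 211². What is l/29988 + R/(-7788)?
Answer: -27810763/4865553 ≈ -5.7159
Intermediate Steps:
R = 44521
l = 23 (l = 16 - (-1)*((3 - 1) + 5) = 16 - (-1)*(2 + 5) = 16 - (-1)*7 = 16 - 1*(-7) = 16 + 7 = 23)
l/29988 + R/(-7788) = 23/29988 + 44521/(-7788) = 23*(1/29988) + 44521*(-1/7788) = 23/29988 - 44521/7788 = -27810763/4865553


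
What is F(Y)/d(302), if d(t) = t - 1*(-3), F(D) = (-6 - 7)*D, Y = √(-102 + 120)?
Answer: -39*√2/305 ≈ -0.18083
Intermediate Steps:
Y = 3*√2 (Y = √18 = 3*√2 ≈ 4.2426)
F(D) = -13*D
d(t) = 3 + t (d(t) = t + 3 = 3 + t)
F(Y)/d(302) = (-39*√2)/(3 + 302) = -39*√2/305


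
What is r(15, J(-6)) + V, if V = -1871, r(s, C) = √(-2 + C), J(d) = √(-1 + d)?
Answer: -1871 + √(-2 + I*√7) ≈ -1870.2 + 1.6304*I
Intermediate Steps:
r(15, J(-6)) + V = √(-2 + √(-1 - 6)) - 1871 = √(-2 + √(-7)) - 1871 = √(-2 + I*√7) - 1871 = -1871 + √(-2 + I*√7)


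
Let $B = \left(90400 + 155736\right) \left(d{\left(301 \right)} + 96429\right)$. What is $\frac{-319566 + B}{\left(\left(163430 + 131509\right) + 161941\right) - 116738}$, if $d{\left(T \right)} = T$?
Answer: $\frac{11904207857}{170071} \approx 69996.0$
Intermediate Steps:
$B = 23808735280$ ($B = \left(90400 + 155736\right) \left(301 + 96429\right) = 246136 \cdot 96730 = 23808735280$)
$\frac{-319566 + B}{\left(\left(163430 + 131509\right) + 161941\right) - 116738} = \frac{-319566 + 23808735280}{\left(\left(163430 + 131509\right) + 161941\right) - 116738} = \frac{23808415714}{\left(294939 + 161941\right) - 116738} = \frac{23808415714}{456880 - 116738} = \frac{23808415714}{340142} = 23808415714 \cdot \frac{1}{340142} = \frac{11904207857}{170071}$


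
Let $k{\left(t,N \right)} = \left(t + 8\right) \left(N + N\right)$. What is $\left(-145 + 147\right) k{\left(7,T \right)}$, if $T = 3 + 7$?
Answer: $600$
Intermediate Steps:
$T = 10$
$k{\left(t,N \right)} = 2 N \left(8 + t\right)$ ($k{\left(t,N \right)} = \left(8 + t\right) 2 N = 2 N \left(8 + t\right)$)
$\left(-145 + 147\right) k{\left(7,T \right)} = \left(-145 + 147\right) 2 \cdot 10 \left(8 + 7\right) = 2 \cdot 2 \cdot 10 \cdot 15 = 2 \cdot 300 = 600$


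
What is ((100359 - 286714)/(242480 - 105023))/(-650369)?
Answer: 186355/89397771633 ≈ 2.0846e-6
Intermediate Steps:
((100359 - 286714)/(242480 - 105023))/(-650369) = -186355/137457*(-1/650369) = 186355/89397771633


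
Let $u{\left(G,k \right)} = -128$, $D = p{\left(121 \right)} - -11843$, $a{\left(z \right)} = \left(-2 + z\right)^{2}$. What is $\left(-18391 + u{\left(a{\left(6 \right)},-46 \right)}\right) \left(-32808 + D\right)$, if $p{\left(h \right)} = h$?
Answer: $386010036$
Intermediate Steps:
$D = 11964$ ($D = 121 - -11843 = 121 + 11843 = 11964$)
$\left(-18391 + u{\left(a{\left(6 \right)},-46 \right)}\right) \left(-32808 + D\right) = \left(-18391 - 128\right) \left(-32808 + 11964\right) = \left(-18519\right) \left(-20844\right) = 386010036$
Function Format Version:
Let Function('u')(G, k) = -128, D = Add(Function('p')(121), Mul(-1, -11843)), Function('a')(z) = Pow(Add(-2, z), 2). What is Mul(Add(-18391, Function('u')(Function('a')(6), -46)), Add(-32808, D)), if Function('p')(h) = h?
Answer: 386010036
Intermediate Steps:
D = 11964 (D = Add(121, Mul(-1, -11843)) = Add(121, 11843) = 11964)
Mul(Add(-18391, Function('u')(Function('a')(6), -46)), Add(-32808, D)) = Mul(Add(-18391, -128), Add(-32808, 11964)) = Mul(-18519, -20844) = 386010036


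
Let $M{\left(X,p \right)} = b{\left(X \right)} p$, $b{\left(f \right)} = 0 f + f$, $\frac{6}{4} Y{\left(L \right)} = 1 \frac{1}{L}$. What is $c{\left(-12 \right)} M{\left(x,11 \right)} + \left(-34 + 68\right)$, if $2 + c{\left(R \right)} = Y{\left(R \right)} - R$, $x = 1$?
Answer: $\frac{2581}{18} \approx 143.39$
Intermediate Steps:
$Y{\left(L \right)} = \frac{2}{3 L}$ ($Y{\left(L \right)} = \frac{2 \cdot 1 \frac{1}{L}}{3} = \frac{2}{3 L}$)
$b{\left(f \right)} = f$ ($b{\left(f \right)} = 0 + f = f$)
$c{\left(R \right)} = -2 - R + \frac{2}{3 R}$ ($c{\left(R \right)} = -2 - \left(R - \frac{2}{3 R}\right) = -2 - R + \frac{2}{3 R}$)
$M{\left(X,p \right)} = X p$
$c{\left(-12 \right)} M{\left(x,11 \right)} + \left(-34 + 68\right) = \left(-2 - -12 + \frac{2}{3 \left(-12\right)}\right) 1 \cdot 11 + \left(-34 + 68\right) = \left(-2 + 12 + \frac{2}{3} \left(- \frac{1}{12}\right)\right) 11 + 34 = \left(-2 + 12 - \frac{1}{18}\right) 11 + 34 = \frac{179}{18} \cdot 11 + 34 = \frac{1969}{18} + 34 = \frac{2581}{18}$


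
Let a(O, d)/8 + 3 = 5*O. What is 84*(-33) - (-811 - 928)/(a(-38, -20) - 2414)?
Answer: -10973315/3958 ≈ -2772.4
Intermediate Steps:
a(O, d) = -24 + 40*O (a(O, d) = -24 + 8*(5*O) = -24 + 40*O)
84*(-33) - (-811 - 928)/(a(-38, -20) - 2414) = 84*(-33) - (-811 - 928)/((-24 + 40*(-38)) - 2414) = -2772 - (-1739)/((-24 - 1520) - 2414) = -2772 - (-1739)/(-1544 - 2414) = -2772 - (-1739)/(-3958) = -2772 - (-1739)*(-1)/3958 = -2772 - 1*1739/3958 = -2772 - 1739/3958 = -10973315/3958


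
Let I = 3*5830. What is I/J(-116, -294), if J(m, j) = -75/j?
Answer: 342804/5 ≈ 68561.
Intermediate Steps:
I = 17490
I/J(-116, -294) = 17490/((-75/(-294))) = 17490/((-75*(-1/294))) = 17490/(25/98) = 17490*(98/25) = 342804/5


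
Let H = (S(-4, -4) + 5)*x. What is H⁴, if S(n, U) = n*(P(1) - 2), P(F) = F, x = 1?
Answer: 6561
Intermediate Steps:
S(n, U) = -n (S(n, U) = n*(1 - 2) = n*(-1) = -n)
H = 9 (H = (-1*(-4) + 5)*1 = (4 + 5)*1 = 9*1 = 9)
H⁴ = 9⁴ = 6561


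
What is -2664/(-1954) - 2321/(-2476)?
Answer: 5565649/2419052 ≈ 2.3008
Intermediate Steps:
-2664/(-1954) - 2321/(-2476) = -2664*(-1/1954) - 2321*(-1/2476) = 1332/977 + 2321/2476 = 5565649/2419052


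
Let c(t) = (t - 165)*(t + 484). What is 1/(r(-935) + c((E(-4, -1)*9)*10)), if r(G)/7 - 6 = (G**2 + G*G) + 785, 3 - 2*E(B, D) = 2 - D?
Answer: 1/12164827 ≈ 8.2204e-8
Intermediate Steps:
E(B, D) = 1/2 + D/2 (E(B, D) = 3/2 - (2 - D)/2 = 3/2 + (-1 + D/2) = 1/2 + D/2)
c(t) = (-165 + t)*(484 + t)
r(G) = 5537 + 14*G**2 (r(G) = 42 + 7*((G**2 + G*G) + 785) = 42 + 7*((G**2 + G**2) + 785) = 42 + 7*(2*G**2 + 785) = 42 + 7*(785 + 2*G**2) = 42 + (5495 + 14*G**2) = 5537 + 14*G**2)
1/(r(-935) + c((E(-4, -1)*9)*10)) = 1/((5537 + 14*(-935)**2) + (-79860 + (((1/2 + (1/2)*(-1))*9)*10)**2 + 319*(((1/2 + (1/2)*(-1))*9)*10))) = 1/((5537 + 14*874225) + (-79860 + (((1/2 - 1/2)*9)*10)**2 + 319*(((1/2 - 1/2)*9)*10))) = 1/((5537 + 12239150) + (-79860 + ((0*9)*10)**2 + 319*((0*9)*10))) = 1/(12244687 + (-79860 + (0*10)**2 + 319*(0*10))) = 1/(12244687 + (-79860 + 0**2 + 319*0)) = 1/(12244687 + (-79860 + 0 + 0)) = 1/(12244687 - 79860) = 1/12164827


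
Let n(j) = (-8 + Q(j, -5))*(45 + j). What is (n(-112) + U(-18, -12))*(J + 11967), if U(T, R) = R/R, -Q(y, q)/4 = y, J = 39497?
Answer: -1517107256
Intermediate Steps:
Q(y, q) = -4*y
U(T, R) = 1
n(j) = (-8 - 4*j)*(45 + j)
(n(-112) + U(-18, -12))*(J + 11967) = ((-360 - 188*(-112) - 4*(-112)²) + 1)*(39497 + 11967) = ((-360 + 21056 - 4*12544) + 1)*51464 = ((-360 + 21056 - 50176) + 1)*51464 = (-29480 + 1)*51464 = -29479*51464 = -1517107256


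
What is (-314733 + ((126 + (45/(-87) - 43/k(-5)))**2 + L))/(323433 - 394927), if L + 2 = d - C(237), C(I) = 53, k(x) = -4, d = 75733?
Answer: 2966989271/962023264 ≈ 3.0841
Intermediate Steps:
L = 75678 (L = -2 + (75733 - 1*53) = -2 + (75733 - 53) = -2 + 75680 = 75678)
(-314733 + ((126 + (45/(-87) - 43/k(-5)))**2 + L))/(323433 - 394927) = (-314733 + ((126 + (45/(-87) - 43/(-4)))**2 + 75678))/(323433 - 394927) = (-314733 + ((126 + (45*(-1/87) - 43*(-1/4)))**2 + 75678))/(-71494) = (-314733 + ((126 + (-15/29 + 43/4))**2 + 75678))*(-1/71494) = (-314733 + ((126 + 1187/116)**2 + 75678))*(-1/71494) = (-314733 + ((15803/116)**2 + 75678))*(-1/71494) = (-314733 + (249734809/13456 + 75678))*(-1/71494) = (-314733 + 1268057977/13456)*(-1/71494) = -2966989271/13456*(-1/71494) = 2966989271/962023264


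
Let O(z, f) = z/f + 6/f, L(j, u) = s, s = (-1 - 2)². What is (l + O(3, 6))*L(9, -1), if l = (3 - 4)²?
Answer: 45/2 ≈ 22.500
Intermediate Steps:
s = 9 (s = (-3)² = 9)
L(j, u) = 9
O(z, f) = 6/f + z/f
l = 1 (l = (-1)² = 1)
(l + O(3, 6))*L(9, -1) = (1 + (6 + 3)/6)*9 = (1 + (⅙)*9)*9 = (1 + 3/2)*9 = (5/2)*9 = 45/2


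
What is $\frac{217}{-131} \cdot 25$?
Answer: $- \frac{5425}{131} \approx -41.412$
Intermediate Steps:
$\frac{217}{-131} \cdot 25 = 217 \left(- \frac{1}{131}\right) 25 = \left(- \frac{217}{131}\right) 25 = - \frac{5425}{131}$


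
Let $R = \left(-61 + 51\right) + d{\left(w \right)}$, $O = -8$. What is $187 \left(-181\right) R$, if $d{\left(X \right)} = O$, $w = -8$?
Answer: $609246$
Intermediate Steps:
$d{\left(X \right)} = -8$
$R = -18$ ($R = \left(-61 + 51\right) - 8 = -10 - 8 = -18$)
$187 \left(-181\right) R = 187 \left(-181\right) \left(-18\right) = \left(-33847\right) \left(-18\right) = 609246$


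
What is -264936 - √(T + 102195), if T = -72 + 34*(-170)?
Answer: -264936 - √96343 ≈ -2.6525e+5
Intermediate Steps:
T = -5852 (T = -72 - 5780 = -5852)
-264936 - √(T + 102195) = -264936 - √(-5852 + 102195) = -264936 - √96343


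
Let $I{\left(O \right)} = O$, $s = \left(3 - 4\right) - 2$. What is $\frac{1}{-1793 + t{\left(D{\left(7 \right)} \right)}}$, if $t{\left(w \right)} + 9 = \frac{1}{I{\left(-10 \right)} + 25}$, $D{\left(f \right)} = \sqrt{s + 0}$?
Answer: $- \frac{15}{27029} \approx -0.00055496$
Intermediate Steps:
$s = -3$ ($s = -1 - 2 = -3$)
$D{\left(f \right)} = i \sqrt{3}$ ($D{\left(f \right)} = \sqrt{-3 + 0} = \sqrt{-3} = i \sqrt{3}$)
$t{\left(w \right)} = - \frac{134}{15}$ ($t{\left(w \right)} = -9 + \frac{1}{-10 + 25} = -9 + \frac{1}{15} = - \frac{134}{15}$)
$\frac{1}{-1793 + t{\left(D{\left(7 \right)} \right)}} = \frac{1}{-1793 - \frac{134}{15}} = \frac{1}{- \frac{27029}{15}} = - \frac{15}{27029}$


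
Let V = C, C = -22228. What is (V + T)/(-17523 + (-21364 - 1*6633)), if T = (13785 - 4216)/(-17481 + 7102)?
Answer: 230713981/472452080 ≈ 0.48833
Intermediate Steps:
V = -22228
T = -9569/10379 (T = 9569/(-10379) = 9569*(-1/10379) = -9569/10379 ≈ -0.92196)
(V + T)/(-17523 + (-21364 - 1*6633)) = (-22228 - 9569/10379)/(-17523 + (-21364 - 1*6633)) = -230713981/(10379*(-17523 + (-21364 - 6633))) = -230713981/(10379*(-17523 - 27997)) = -230713981/10379/(-45520) = -230713981/10379*(-1/45520) = 230713981/472452080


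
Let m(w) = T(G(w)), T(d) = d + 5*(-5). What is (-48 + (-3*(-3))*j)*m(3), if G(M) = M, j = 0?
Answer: 1056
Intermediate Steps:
T(d) = -25 + d (T(d) = d - 25 = -25 + d)
m(w) = -25 + w
(-48 + (-3*(-3))*j)*m(3) = (-48 - 3*(-3)*0)*(-25 + 3) = (-48 + 9*0)*(-22) = (-48 + 0)*(-22) = -48*(-22) = 1056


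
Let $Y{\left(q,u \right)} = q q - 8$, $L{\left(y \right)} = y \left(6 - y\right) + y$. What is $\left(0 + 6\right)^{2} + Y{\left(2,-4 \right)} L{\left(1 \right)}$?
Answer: $12$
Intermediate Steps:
$L{\left(y \right)} = y + y \left(6 - y\right)$
$Y{\left(q,u \right)} = -8 + q^{2}$ ($Y{\left(q,u \right)} = q^{2} - 8 = -8 + q^{2}$)
$\left(0 + 6\right)^{2} + Y{\left(2,-4 \right)} L{\left(1 \right)} = \left(0 + 6\right)^{2} + \left(-8 + 2^{2}\right) 1 \left(7 - 1\right) = 6^{2} + \left(-8 + 4\right) 1 \left(7 - 1\right) = 36 - 4 \cdot 1 \cdot 6 = 36 - 24 = 12$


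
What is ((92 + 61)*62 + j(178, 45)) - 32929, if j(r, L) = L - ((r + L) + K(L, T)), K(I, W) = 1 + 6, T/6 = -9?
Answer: -23628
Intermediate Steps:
T = -54 (T = 6*(-9) = -54)
K(I, W) = 7
j(r, L) = -7 - r (j(r, L) = L - ((r + L) + 7) = L - ((L + r) + 7) = L - (7 + L + r) = L + (-7 - L - r) = -7 - r)
((92 + 61)*62 + j(178, 45)) - 32929 = ((92 + 61)*62 + (-7 - 1*178)) - 32929 = (153*62 + (-7 - 178)) - 32929 = (9486 - 185) - 32929 = 9301 - 32929 = -23628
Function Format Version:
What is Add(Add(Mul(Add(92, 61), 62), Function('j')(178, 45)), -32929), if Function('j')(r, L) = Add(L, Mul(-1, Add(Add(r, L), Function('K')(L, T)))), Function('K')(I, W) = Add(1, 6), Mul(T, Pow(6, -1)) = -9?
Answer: -23628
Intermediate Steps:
T = -54 (T = Mul(6, -9) = -54)
Function('K')(I, W) = 7
Function('j')(r, L) = Add(-7, Mul(-1, r)) (Function('j')(r, L) = Add(L, Mul(-1, Add(Add(r, L), 7))) = Add(L, Mul(-1, Add(Add(L, r), 7))) = Add(L, Mul(-1, Add(7, L, r))) = Add(L, Add(-7, Mul(-1, L), Mul(-1, r))) = Add(-7, Mul(-1, r)))
Add(Add(Mul(Add(92, 61), 62), Function('j')(178, 45)), -32929) = Add(Add(Mul(Add(92, 61), 62), Add(-7, Mul(-1, 178))), -32929) = Add(Add(Mul(153, 62), Add(-7, -178)), -32929) = Add(Add(9486, -185), -32929) = Add(9301, -32929) = -23628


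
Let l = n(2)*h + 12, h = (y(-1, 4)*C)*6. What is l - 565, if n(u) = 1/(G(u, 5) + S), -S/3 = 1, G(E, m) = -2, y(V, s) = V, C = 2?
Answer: -2753/5 ≈ -550.60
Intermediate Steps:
S = -3 (S = -3*1 = -3)
n(u) = -⅕ (n(u) = 1/(-2 - 3) = 1/(-5) = -⅕)
h = -12 (h = -1*2*6 = -2*6 = -12)
l = 72/5 (l = -⅕*(-12) + 12 = 12/5 + 12 = 72/5 ≈ 14.400)
l - 565 = 72/5 - 565 = -2753/5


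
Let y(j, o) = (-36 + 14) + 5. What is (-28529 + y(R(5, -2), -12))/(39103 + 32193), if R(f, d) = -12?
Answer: -14273/35648 ≈ -0.40039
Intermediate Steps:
y(j, o) = -17 (y(j, o) = -22 + 5 = -17)
(-28529 + y(R(5, -2), -12))/(39103 + 32193) = (-28529 - 17)/(39103 + 32193) = -28546/71296 = -28546*1/71296 = -14273/35648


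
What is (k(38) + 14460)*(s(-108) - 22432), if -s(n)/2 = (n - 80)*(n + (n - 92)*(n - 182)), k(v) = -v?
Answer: 313605813120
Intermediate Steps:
s(n) = -2*(-80 + n)*(n + (-182 + n)*(-92 + n)) (s(n) = -2*(n - 80)*(n + (n - 92)*(n - 182)) = -2*(-80 + n)*(n + (-92 + n)*(-182 + n)) = -2*(-80 + n)*(n + (-182 + n)*(-92 + n)))
(k(38) + 14460)*(s(-108) - 22432) = (-1*38 + 14460)*((2679040 - 77168*(-108) - 2*(-108)³ + 706*(-108)²) - 22432) = (-38 + 14460)*((2679040 + 8334144 - 2*(-1259712) + 706*11664) - 22432) = 14422*((2679040 + 8334144 + 2519424 + 8234784) - 22432) = 14422*(21767392 - 22432) = 14422*21744960 = 313605813120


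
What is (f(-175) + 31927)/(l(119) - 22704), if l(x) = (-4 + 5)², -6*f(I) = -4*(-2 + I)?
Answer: -31809/22703 ≈ -1.4011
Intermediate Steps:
f(I) = -4/3 + 2*I/3 (f(I) = -(-2)*(-2 + I)/3 = -(8 - 4*I)/6 = -4/3 + 2*I/3)
l(x) = 1 (l(x) = 1² = 1)
(f(-175) + 31927)/(l(119) - 22704) = ((-4/3 + (⅔)*(-175)) + 31927)/(1 - 22704) = ((-4/3 - 350/3) + 31927)/(-22703) = (-118 + 31927)*(-1/22703) = 31809*(-1/22703) = -31809/22703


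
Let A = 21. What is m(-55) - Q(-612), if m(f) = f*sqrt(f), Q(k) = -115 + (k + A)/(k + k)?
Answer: 46723/408 - 55*I*sqrt(55) ≈ 114.52 - 407.89*I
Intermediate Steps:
Q(k) = -115 + (21 + k)/(2*k) (Q(k) = -115 + (k + 21)/(k + k) = -115 + (21 + k)/((2*k)) = -115 + (21 + k)*(1/(2*k)) = -115 + (21 + k)/(2*k))
m(f) = f**(3/2)
m(-55) - Q(-612) = (-55)**(3/2) - (21 - 229*(-612))/(2*(-612)) = -55*I*sqrt(55) - (-1)*(21 + 140148)/(2*612) = -55*I*sqrt(55) - (-1)*140169/(2*612) = -55*I*sqrt(55) - 1*(-46723/408) = -55*I*sqrt(55) + 46723/408 = 46723/408 - 55*I*sqrt(55)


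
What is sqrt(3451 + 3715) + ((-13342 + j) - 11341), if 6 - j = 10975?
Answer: -35652 + sqrt(7166) ≈ -35567.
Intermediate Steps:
j = -10969 (j = 6 - 1*10975 = 6 - 10975 = -10969)
sqrt(3451 + 3715) + ((-13342 + j) - 11341) = sqrt(3451 + 3715) + ((-13342 - 10969) - 11341) = sqrt(7166) + (-24311 - 11341) = sqrt(7166) - 35652 = -35652 + sqrt(7166)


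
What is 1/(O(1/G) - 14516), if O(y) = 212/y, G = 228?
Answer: 1/33820 ≈ 2.9568e-5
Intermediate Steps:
1/(O(1/G) - 14516) = 1/(212/(1/228) - 14516) = 1/(212*228 - 14516) = 1/(48336 - 14516) = 1/33820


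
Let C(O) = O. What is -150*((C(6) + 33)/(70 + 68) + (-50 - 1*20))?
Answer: 240525/23 ≈ 10458.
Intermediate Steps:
-150*((C(6) + 33)/(70 + 68) + (-50 - 1*20)) = -150*((6 + 33)/(70 + 68) + (-50 - 1*20)) = -150*(39/138 + (-50 - 20)) = -150*(39*(1/138) - 70) = -150*(13/46 - 70) = -150*(-3207/46) = 240525/23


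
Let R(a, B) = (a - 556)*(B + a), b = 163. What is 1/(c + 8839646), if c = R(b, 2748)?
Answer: 1/7695623 ≈ 1.2994e-7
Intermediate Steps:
R(a, B) = (-556 + a)*(B + a)
c = -1144023 (c = 163² - 556*2748 - 556*163 + 2748*163 = 26569 - 1527888 - 90628 + 447924 = -1144023)
1/(c + 8839646) = 1/(-1144023 + 8839646) = 1/7695623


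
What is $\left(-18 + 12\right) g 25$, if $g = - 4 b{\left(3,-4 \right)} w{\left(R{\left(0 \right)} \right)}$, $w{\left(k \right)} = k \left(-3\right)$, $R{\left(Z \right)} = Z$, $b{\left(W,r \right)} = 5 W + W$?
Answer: $0$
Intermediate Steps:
$b{\left(W,r \right)} = 6 W$
$w{\left(k \right)} = - 3 k$
$g = 0$ ($g = - 4 \cdot 6 \cdot 3 \left(\left(-3\right) 0\right) = \left(-4\right) 18 \cdot 0 = \left(-72\right) 0 = 0$)
$\left(-18 + 12\right) g 25 = \left(-18 + 12\right) 0 \cdot 25 = \left(-6\right) 0 \cdot 25 = 0 \cdot 25 = 0$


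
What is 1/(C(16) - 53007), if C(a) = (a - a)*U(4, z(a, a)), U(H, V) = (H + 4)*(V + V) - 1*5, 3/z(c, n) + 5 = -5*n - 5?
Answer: -1/53007 ≈ -1.8865e-5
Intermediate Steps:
z(c, n) = 3/(-10 - 5*n) (z(c, n) = 3/(-5 + (-5*n - 5)) = 3/(-5 + (-5 - 5*n)) = 3/(-10 - 5*n))
U(H, V) = -5 + 2*V*(4 + H) (U(H, V) = (4 + H)*(2*V) - 5 = 2*V*(4 + H) - 5 = -5 + 2*V*(4 + H))
C(a) = 0 (C(a) = (a - a)*(-5 + 8*(-3/(10 + 5*a)) + 2*4*(-3/(10 + 5*a))) = 0*(-5 - 24/(10 + 5*a) - 24/(10 + 5*a)) = 0*(-5 - 48/(10 + 5*a)) = 0)
1/(C(16) - 53007) = 1/(0 - 53007) = 1/(-53007) = -1/53007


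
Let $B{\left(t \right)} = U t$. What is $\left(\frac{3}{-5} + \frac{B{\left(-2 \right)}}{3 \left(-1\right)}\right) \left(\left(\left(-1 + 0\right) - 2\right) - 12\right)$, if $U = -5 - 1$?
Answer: $69$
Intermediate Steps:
$U = -6$
$B{\left(t \right)} = - 6 t$
$\left(\frac{3}{-5} + \frac{B{\left(-2 \right)}}{3 \left(-1\right)}\right) \left(\left(\left(-1 + 0\right) - 2\right) - 12\right) = \left(\frac{3}{-5} + \frac{\left(-6\right) \left(-2\right)}{3 \left(-1\right)}\right) \left(\left(\left(-1 + 0\right) - 2\right) - 12\right) = \left(3 \left(- \frac{1}{5}\right) + \frac{12}{-3}\right) \left(\left(-1 - 2\right) - 12\right) = \left(- \frac{3}{5} + 12 \left(- \frac{1}{3}\right)\right) \left(-3 - 12\right) = \left(- \frac{3}{5} - 4\right) \left(-15\right) = \left(- \frac{23}{5}\right) \left(-15\right) = 69$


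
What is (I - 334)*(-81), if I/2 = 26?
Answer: 22842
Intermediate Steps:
I = 52 (I = 2*26 = 52)
(I - 334)*(-81) = (52 - 334)*(-81) = -282*(-81) = 22842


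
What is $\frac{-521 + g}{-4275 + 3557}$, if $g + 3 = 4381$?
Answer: $- \frac{3857}{718} \approx -5.3719$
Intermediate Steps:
$g = 4378$ ($g = -3 + 4381 = 4378$)
$\frac{-521 + g}{-4275 + 3557} = \frac{-521 + 4378}{-4275 + 3557} = \frac{3857}{-718} = 3857 \left(- \frac{1}{718}\right) = - \frac{3857}{718}$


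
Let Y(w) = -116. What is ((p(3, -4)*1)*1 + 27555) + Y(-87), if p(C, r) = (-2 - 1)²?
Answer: 27448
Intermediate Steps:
p(C, r) = 9 (p(C, r) = (-3)² = 9)
((p(3, -4)*1)*1 + 27555) + Y(-87) = ((9*1)*1 + 27555) - 116 = (9*1 + 27555) - 116 = (9 + 27555) - 116 = 27564 - 116 = 27448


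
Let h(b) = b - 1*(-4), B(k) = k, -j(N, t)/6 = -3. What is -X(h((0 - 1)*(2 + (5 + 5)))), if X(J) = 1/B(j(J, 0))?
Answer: -1/18 ≈ -0.055556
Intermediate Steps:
j(N, t) = 18 (j(N, t) = -6*(-3) = 18)
h(b) = 4 + b (h(b) = b + 4 = 4 + b)
X(J) = 1/18
-X(h((0 - 1)*(2 + (5 + 5)))) = -1*1/18 = -1/18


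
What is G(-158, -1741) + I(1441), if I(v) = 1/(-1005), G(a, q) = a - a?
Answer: -1/1005 ≈ -0.00099503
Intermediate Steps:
G(a, q) = 0
I(v) = -1/1005
G(-158, -1741) + I(1441) = 0 - 1/1005 = -1/1005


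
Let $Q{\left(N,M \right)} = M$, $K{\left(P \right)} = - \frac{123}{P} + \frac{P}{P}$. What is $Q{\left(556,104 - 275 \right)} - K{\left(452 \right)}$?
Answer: $- \frac{77621}{452} \approx -171.73$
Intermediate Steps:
$K{\left(P \right)} = 1 - \frac{123}{P}$ ($K{\left(P \right)} = - \frac{123}{P} + 1 = 1 - \frac{123}{P}$)
$Q{\left(556,104 - 275 \right)} - K{\left(452 \right)} = \left(104 - 275\right) - \frac{-123 + 452}{452} = \left(104 - 275\right) - \frac{1}{452} \cdot 329 = -171 - \frac{329}{452} = - \frac{77621}{452}$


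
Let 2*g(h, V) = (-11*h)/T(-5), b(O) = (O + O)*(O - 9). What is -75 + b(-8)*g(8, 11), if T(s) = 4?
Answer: -3067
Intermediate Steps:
b(O) = 2*O*(-9 + O) (b(O) = (2*O)*(-9 + O) = 2*O*(-9 + O))
g(h, V) = -11*h/8 (g(h, V) = (-11*h/4)/2 = -11*h/8)
-75 + b(-8)*g(8, 11) = -75 + (2*(-8)*(-9 - 8))*(-11/8*8) = -75 + (2*(-8)*(-17))*(-11) = -75 + 272*(-11) = -75 - 2992 = -3067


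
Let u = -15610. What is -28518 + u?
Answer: -44128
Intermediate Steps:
-28518 + u = -28518 - 15610 = -44128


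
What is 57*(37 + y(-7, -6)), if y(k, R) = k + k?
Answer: 1311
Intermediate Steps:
y(k, R) = 2*k
57*(37 + y(-7, -6)) = 57*(37 + 2*(-7)) = 57*(37 - 14) = 57*23 = 1311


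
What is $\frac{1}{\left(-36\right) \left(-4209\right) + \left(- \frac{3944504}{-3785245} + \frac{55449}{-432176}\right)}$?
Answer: $\frac{1635892043120}{247878400773625579} \approx 6.5996 \cdot 10^{-6}$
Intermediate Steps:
$\frac{1}{\left(-36\right) \left(-4209\right) + \left(- \frac{3944504}{-3785245} + \frac{55449}{-432176}\right)} = \frac{1}{151524 + \left(\left(-3944504\right) \left(- \frac{1}{3785245}\right) + 55449 \left(- \frac{1}{432176}\right)\right)} = \frac{1}{151524 + \left(\frac{3944504}{3785245} - \frac{55449}{432176}\right)} = \frac{1}{151524 + \frac{1494831910699}{1635892043120}} = \frac{1}{\frac{247878400773625579}{1635892043120}} = \frac{1635892043120}{247878400773625579}$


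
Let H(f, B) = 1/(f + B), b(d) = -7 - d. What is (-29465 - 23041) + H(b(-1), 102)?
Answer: -5040575/96 ≈ -52506.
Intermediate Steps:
H(f, B) = 1/(B + f)
(-29465 - 23041) + H(b(-1), 102) = (-29465 - 23041) + 1/(102 + (-7 - 1*(-1))) = -52506 + 1/(102 + (-7 + 1)) = -52506 + 1/(102 - 6) = -52506 + 1/96 = -5040575/96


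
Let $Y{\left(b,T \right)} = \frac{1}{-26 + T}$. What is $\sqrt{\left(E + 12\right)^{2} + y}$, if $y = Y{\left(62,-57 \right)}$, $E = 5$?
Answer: $\frac{\sqrt{1990838}}{83} \approx 17.0$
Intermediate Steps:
$y = - \frac{1}{83}$ ($y = \frac{1}{-26 - 57} = \frac{1}{-83} = - \frac{1}{83} \approx -0.012048$)
$\sqrt{\left(E + 12\right)^{2} + y} = \sqrt{\left(5 + 12\right)^{2} - \frac{1}{83}} = \sqrt{17^{2} - \frac{1}{83}} = \sqrt{289 - \frac{1}{83}} = \sqrt{\frac{23986}{83}} = \frac{\sqrt{1990838}}{83}$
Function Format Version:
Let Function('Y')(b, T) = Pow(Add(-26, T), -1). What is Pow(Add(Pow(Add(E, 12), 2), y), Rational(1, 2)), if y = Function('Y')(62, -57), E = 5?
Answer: Mul(Rational(1, 83), Pow(1990838, Rational(1, 2))) ≈ 17.000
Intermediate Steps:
y = Rational(-1, 83) (y = Pow(Add(-26, -57), -1) = Pow(-83, -1) = Rational(-1, 83) ≈ -0.012048)
Pow(Add(Pow(Add(E, 12), 2), y), Rational(1, 2)) = Pow(Add(Pow(Add(5, 12), 2), Rational(-1, 83)), Rational(1, 2)) = Pow(Add(Pow(17, 2), Rational(-1, 83)), Rational(1, 2)) = Pow(Add(289, Rational(-1, 83)), Rational(1, 2)) = Pow(Rational(23986, 83), Rational(1, 2)) = Mul(Rational(1, 83), Pow(1990838, Rational(1, 2)))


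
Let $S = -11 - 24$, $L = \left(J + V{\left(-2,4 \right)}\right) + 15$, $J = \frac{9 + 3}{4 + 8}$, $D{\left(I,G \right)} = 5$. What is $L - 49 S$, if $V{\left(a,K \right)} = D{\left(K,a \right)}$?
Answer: $1736$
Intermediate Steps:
$J = 1$ ($J = \frac{12}{12} = 12 \cdot \frac{1}{12} = 1$)
$V{\left(a,K \right)} = 5$
$L = 21$ ($L = \left(1 + 5\right) + 15 = 6 + 15 = 21$)
$S = -35$
$L - 49 S = 21 - -1715 = 21 + 1715 = 1736$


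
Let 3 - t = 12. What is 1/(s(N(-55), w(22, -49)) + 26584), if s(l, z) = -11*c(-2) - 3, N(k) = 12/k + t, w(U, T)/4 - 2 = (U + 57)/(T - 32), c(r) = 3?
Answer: 1/26548 ≈ 3.7668e-5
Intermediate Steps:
t = -9 (t = 3 - 1*12 = 3 - 12 = -9)
w(U, T) = 8 + 4*(57 + U)/(-32 + T) (w(U, T) = 8 + 4*((U + 57)/(T - 32)) = 8 + 4*((57 + U)/(-32 + T)) = 8 + 4*(57 + U)/(-32 + T))
N(k) = -9 + 12/k (N(k) = 12/k - 9 = -9 + 12/k)
s(l, z) = -36 (s(l, z) = -11*3 - 3 = -33 - 3 = -36)
1/(s(N(-55), w(22, -49)) + 26584) = 1/(-36 + 26584) = 1/26548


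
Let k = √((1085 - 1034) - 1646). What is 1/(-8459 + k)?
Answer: -769/6505116 - I*√1595/71556276 ≈ -0.00011821 - 5.5813e-7*I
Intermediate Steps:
k = I*√1595 (k = √(51 - 1646) = √(-1595) = I*√1595 ≈ 39.937*I)
1/(-8459 + k) = 1/(-8459 + I*√1595)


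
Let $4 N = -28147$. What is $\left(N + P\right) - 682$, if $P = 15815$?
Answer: $\frac{32385}{4} \approx 8096.3$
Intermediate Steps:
$N = - \frac{28147}{4}$ ($N = \frac{1}{4} \left(-28147\right) = - \frac{28147}{4} \approx -7036.8$)
$\left(N + P\right) - 682 = \left(- \frac{28147}{4} + 15815\right) - 682 = \frac{35113}{4} - 682 = \frac{32385}{4}$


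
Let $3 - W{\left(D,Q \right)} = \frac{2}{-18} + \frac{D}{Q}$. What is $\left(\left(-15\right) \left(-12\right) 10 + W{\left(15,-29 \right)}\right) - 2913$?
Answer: $- \frac{289546}{261} \approx -1109.4$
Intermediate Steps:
$W{\left(D,Q \right)} = \frac{28}{9} - \frac{D}{Q}$ ($W{\left(D,Q \right)} = 3 - \left(\frac{2}{-18} + \frac{D}{Q}\right) = 3 - \left(2 \left(- \frac{1}{18}\right) + \frac{D}{Q}\right) = 3 - \left(- \frac{1}{9} + \frac{D}{Q}\right) = \frac{28}{9} - \frac{D}{Q}$)
$\left(\left(-15\right) \left(-12\right) 10 + W{\left(15,-29 \right)}\right) - 2913 = \left(\left(-15\right) \left(-12\right) 10 + \left(\frac{28}{9} - \frac{15}{-29}\right)\right) - 2913 = \left(180 \cdot 10 + \left(\frac{28}{9} - 15 \left(- \frac{1}{29}\right)\right)\right) - 2913 = \left(1800 + \left(\frac{28}{9} + \frac{15}{29}\right)\right) - 2913 = \left(1800 + \frac{947}{261}\right) - 2913 = \frac{470747}{261} - 2913 = - \frac{289546}{261}$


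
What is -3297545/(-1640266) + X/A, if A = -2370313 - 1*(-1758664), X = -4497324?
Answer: 3131249249963/334422352878 ≈ 9.3632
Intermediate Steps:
A = -611649 (A = -2370313 + 1758664 = -611649)
-3297545/(-1640266) + X/A = -3297545/(-1640266) - 4497324/(-611649) = -3297545*(-1/1640266) - 4497324*(-1/611649) = 3297545/1640266 + 1499108/203883 = 3131249249963/334422352878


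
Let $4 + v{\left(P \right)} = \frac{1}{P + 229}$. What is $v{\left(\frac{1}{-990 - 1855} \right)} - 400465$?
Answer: $- \frac{260907152531}{651504} \approx -4.0047 \cdot 10^{5}$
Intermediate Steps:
$v{\left(P \right)} = -4 + \frac{1}{229 + P}$ ($v{\left(P \right)} = -4 + \frac{1}{P + 229} = -4 + \frac{1}{229 + P}$)
$v{\left(\frac{1}{-990 - 1855} \right)} - 400465 = \frac{-915 - \frac{4}{-990 - 1855}}{229 + \frac{1}{-990 - 1855}} - 400465 = \frac{-915 - \frac{4}{-2845}}{229 + \frac{1}{-2845}} - 400465 = \frac{-915 - - \frac{4}{2845}}{229 - \frac{1}{2845}} - 400465 = \frac{-915 + \frac{4}{2845}}{\frac{651504}{2845}} - 400465 = \frac{2845}{651504} \left(- \frac{2603171}{2845}\right) - 400465 = - \frac{2603171}{651504} - 400465 = - \frac{260907152531}{651504}$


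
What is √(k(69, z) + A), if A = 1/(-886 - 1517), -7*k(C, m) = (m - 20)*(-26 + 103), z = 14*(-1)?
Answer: √239958507/801 ≈ 19.339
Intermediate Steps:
z = -14
k(C, m) = 220 - 11*m (k(C, m) = -(m - 20)*(-26 + 103)/7 = -(-20 + m)*77/7 = -(-1540 + 77*m)/7 = 220 - 11*m)
A = -1/2403 (A = 1/(-2403) = -1/2403 ≈ -0.00041615)
√(k(69, z) + A) = √((220 - 11*(-14)) - 1/2403) = √((220 + 154) - 1/2403) = √(374 - 1/2403) = √(898721/2403) = √239958507/801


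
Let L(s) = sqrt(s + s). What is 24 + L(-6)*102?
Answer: 24 + 204*I*sqrt(3) ≈ 24.0 + 353.34*I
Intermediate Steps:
L(s) = sqrt(2)*sqrt(s) (L(s) = sqrt(2*s) = sqrt(2)*sqrt(s))
24 + L(-6)*102 = 24 + (sqrt(2)*sqrt(-6))*102 = 24 + (sqrt(2)*(I*sqrt(6)))*102 = 24 + (2*I*sqrt(3))*102 = 24 + 204*I*sqrt(3)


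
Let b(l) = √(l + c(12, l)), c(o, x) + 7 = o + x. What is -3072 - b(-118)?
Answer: -3072 - I*√231 ≈ -3072.0 - 15.199*I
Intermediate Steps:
c(o, x) = -7 + o + x (c(o, x) = -7 + (o + x) = -7 + o + x)
b(l) = √(5 + 2*l) (b(l) = √(l + (-7 + 12 + l)) = √(l + (5 + l)) = √(5 + 2*l))
-3072 - b(-118) = -3072 - √(5 + 2*(-118)) = -3072 - √(5 - 236) = -3072 - √(-231) = -3072 - I*√231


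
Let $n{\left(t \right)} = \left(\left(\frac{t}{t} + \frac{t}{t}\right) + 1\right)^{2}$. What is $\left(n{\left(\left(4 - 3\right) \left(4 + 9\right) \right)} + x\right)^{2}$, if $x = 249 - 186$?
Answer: $5184$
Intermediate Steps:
$n{\left(t \right)} = 9$ ($n{\left(t \right)} = \left(\left(1 + 1\right) + 1\right)^{2} = \left(2 + 1\right)^{2} = 3^{2} = 9$)
$x = 63$ ($x = 249 - 186 = 63$)
$\left(n{\left(\left(4 - 3\right) \left(4 + 9\right) \right)} + x\right)^{2} = \left(9 + 63\right)^{2} = 72^{2} = 5184$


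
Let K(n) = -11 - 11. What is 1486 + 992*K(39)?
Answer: -20338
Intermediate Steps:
K(n) = -22
1486 + 992*K(39) = 1486 + 992*(-22) = 1486 - 21824 = -20338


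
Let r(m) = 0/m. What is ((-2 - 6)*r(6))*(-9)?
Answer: 0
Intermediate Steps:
r(m) = 0
((-2 - 6)*r(6))*(-9) = ((-2 - 6)*0)*(-9) = -8*0*(-9) = 0*(-9) = 0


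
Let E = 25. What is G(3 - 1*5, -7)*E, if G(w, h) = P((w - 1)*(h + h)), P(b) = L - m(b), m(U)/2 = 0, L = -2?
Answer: -50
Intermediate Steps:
m(U) = 0 (m(U) = 2*0 = 0)
P(b) = -2 (P(b) = -2 - 1*0 = -2 + 0 = -2)
G(w, h) = -2
G(3 - 1*5, -7)*E = -2*25 = -50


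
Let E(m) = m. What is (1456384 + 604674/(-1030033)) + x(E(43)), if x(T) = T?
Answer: 1500167267417/1030033 ≈ 1.4564e+6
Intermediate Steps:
(1456384 + 604674/(-1030033)) + x(E(43)) = (1456384 + 604674/(-1030033)) + 43 = (1456384 + 604674*(-1/1030033)) + 43 = (1456384 - 604674/1030033) + 43 = 1500122975998/1030033 + 43 = 1500167267417/1030033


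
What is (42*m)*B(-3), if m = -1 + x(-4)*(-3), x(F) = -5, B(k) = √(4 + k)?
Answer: 588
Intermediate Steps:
m = 14 (m = -1 - 5*(-3) = -1 + 15 = 14)
(42*m)*B(-3) = (42*14)*√(4 - 3) = 588*√1 = 588*1 = 588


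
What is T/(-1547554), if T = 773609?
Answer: -773609/1547554 ≈ -0.49989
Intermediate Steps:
T/(-1547554) = 773609/(-1547554) = 773609*(-1/1547554) = -773609/1547554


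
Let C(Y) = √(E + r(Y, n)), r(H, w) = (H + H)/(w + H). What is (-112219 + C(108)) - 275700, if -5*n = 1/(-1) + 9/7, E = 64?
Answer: -387919 + 2*√58878241/1889 ≈ -3.8791e+5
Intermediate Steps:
n = -2/35 (n = -(1/(-1) + 9/7)/5 = -(1*(-1) + 9*(⅐))/5 = -(-1 + 9/7)/5 = -⅕*2/7 = -2/35 ≈ -0.057143)
r(H, w) = 2*H/(H + w) (r(H, w) = (2*H)/(H + w) = 2*H/(H + w))
C(Y) = √(64 + 2*Y/(-2/35 + Y)) (C(Y) = √(64 + 2*Y/(Y - 2/35)) = √(64 + 2*Y/(-2/35 + Y)))
(-112219 + C(108)) - 275700 = (-112219 + √2*√((-64 + 1155*108)/(-2 + 35*108))) - 275700 = (-112219 + √2*√((-64 + 124740)/(-2 + 3780))) - 275700 = (-112219 + √2*√(124676/3778)) - 275700 = (-112219 + √2*√((1/3778)*124676)) - 275700 = (-112219 + √2*√(62338/1889)) - 275700 = (-112219 + √2*(√117756482/1889)) - 275700 = (-112219 + 2*√58878241/1889) - 275700 = -387919 + 2*√58878241/1889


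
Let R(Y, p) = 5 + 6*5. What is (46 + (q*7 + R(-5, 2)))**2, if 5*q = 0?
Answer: 6561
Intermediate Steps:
q = 0 (q = (1/5)*0 = 0)
R(Y, p) = 35 (R(Y, p) = 5 + 30 = 35)
(46 + (q*7 + R(-5, 2)))**2 = (46 + (0*7 + 35))**2 = (46 + (0 + 35))**2 = (46 + 35)**2 = 81**2 = 6561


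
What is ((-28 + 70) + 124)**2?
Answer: 27556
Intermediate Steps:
((-28 + 70) + 124)**2 = (42 + 124)**2 = 166**2 = 27556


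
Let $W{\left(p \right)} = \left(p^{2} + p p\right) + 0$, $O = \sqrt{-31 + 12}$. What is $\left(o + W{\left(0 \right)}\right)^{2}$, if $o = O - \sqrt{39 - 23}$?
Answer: $\left(4 - i \sqrt{19}\right)^{2} \approx -3.0 - 34.871 i$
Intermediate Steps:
$O = i \sqrt{19}$ ($O = \sqrt{-19} = i \sqrt{19} \approx 4.3589 i$)
$o = -4 + i \sqrt{19}$ ($o = i \sqrt{19} - \sqrt{39 - 23} = i \sqrt{19} - \sqrt{16} = i \sqrt{19} - 4 = -4 + i \sqrt{19} \approx -4.0 + 4.3589 i$)
$W{\left(p \right)} = 2 p^{2}$ ($W{\left(p \right)} = \left(p^{2} + p^{2}\right) + 0 = 2 p^{2} + 0 = 2 p^{2}$)
$\left(o + W{\left(0 \right)}\right)^{2} = \left(\left(-4 + i \sqrt{19}\right) + 2 \cdot 0^{2}\right)^{2} = \left(\left(-4 + i \sqrt{19}\right) + 2 \cdot 0\right)^{2} = \left(\left(-4 + i \sqrt{19}\right) + 0\right)^{2} = \left(-4 + i \sqrt{19}\right)^{2}$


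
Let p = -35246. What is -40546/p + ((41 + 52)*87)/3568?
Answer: 214921757/62878864 ≈ 3.4180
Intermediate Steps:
-40546/p + ((41 + 52)*87)/3568 = -40546/(-35246) + ((41 + 52)*87)/3568 = -40546*(-1/35246) + (93*87)*(1/3568) = 20273/17623 + 8091*(1/3568) = 20273/17623 + 8091/3568 = 214921757/62878864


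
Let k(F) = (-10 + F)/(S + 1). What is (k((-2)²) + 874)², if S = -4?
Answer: 767376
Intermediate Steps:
k(F) = 10/3 - F/3 (k(F) = (-10 + F)/(-4 + 1) = (-10 + F)/(-3) = (-10 + F)*(-⅓) = 10/3 - F/3)
(k((-2)²) + 874)² = ((10/3 - ⅓*(-2)²) + 874)² = ((10/3 - ⅓*4) + 874)² = ((10/3 - 4/3) + 874)² = (2 + 874)² = 876² = 767376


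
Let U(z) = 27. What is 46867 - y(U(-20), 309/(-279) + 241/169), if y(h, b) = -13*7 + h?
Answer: 46931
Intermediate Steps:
y(h, b) = -91 + h
46867 - y(U(-20), 309/(-279) + 241/169) = 46867 - (-91 + 27) = 46867 - 1*(-64) = 46867 + 64 = 46931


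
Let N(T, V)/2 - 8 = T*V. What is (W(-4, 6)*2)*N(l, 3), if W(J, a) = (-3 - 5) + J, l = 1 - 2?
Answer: -240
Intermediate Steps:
l = -1
N(T, V) = 16 + 2*T*V (N(T, V) = 16 + 2*(T*V) = 16 + 2*T*V)
W(J, a) = -8 + J
(W(-4, 6)*2)*N(l, 3) = ((-8 - 4)*2)*(16 + 2*(-1)*3) = (-12*2)*(16 - 6) = -24*10 = -240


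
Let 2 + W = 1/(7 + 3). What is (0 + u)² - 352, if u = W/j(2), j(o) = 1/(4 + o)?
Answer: -5551/25 ≈ -222.04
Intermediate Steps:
W = -19/10 (W = -2 + 1/(7 + 3) = -2 + 1/10 = -2 + ⅒ = -19/10 ≈ -1.9000)
u = -57/5 (u = -19/(10*(1/(4 + 2))) = -19/(10*(1/6)) = -19/(10*⅙) = -19/10*6 = -57/5 ≈ -11.400)
(0 + u)² - 352 = (0 - 57/5)² - 352 = (-57/5)² - 352 = 3249/25 - 352 = -5551/25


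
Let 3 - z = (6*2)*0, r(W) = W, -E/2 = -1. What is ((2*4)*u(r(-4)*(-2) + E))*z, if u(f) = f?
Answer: 240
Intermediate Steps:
E = 2 (E = -2*(-1) = 2)
z = 3 (z = 3 - 6*2*0 = 3 - 12*0 = 3 - 1*0 = 3 + 0 = 3)
((2*4)*u(r(-4)*(-2) + E))*z = ((2*4)*(-4*(-2) + 2))*3 = (8*(8 + 2))*3 = (8*10)*3 = 80*3 = 240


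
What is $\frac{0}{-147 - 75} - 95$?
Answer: $-95$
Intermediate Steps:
$\frac{0}{-147 - 75} - 95 = \frac{0}{-222} - 95 = 0 \left(- \frac{1}{222}\right) - 95 = 0 - 95 = -95$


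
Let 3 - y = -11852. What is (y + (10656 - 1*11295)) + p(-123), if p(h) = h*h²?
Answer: -1849651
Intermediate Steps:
y = 11855 (y = 3 - 1*(-11852) = 3 + 11852 = 11855)
p(h) = h³
(y + (10656 - 1*11295)) + p(-123) = (11855 + (10656 - 1*11295)) + (-123)³ = (11855 + (10656 - 11295)) - 1860867 = (11855 - 639) - 1860867 = 11216 - 1860867 = -1849651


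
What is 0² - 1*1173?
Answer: -1173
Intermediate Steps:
0² - 1*1173 = 0 - 1173 = -1173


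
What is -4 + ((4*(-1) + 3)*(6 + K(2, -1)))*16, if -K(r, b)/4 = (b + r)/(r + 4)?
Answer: -268/3 ≈ -89.333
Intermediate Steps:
K(r, b) = -4*(b + r)/(4 + r) (K(r, b) = -4*(b + r)/(r + 4) = -4*(b + r)/(4 + r))
-4 + ((4*(-1) + 3)*(6 + K(2, -1)))*16 = -4 + ((4*(-1) + 3)*(6 + 4*(-1*(-1) - 1*2)/(4 + 2)))*16 = -4 + ((-4 + 3)*(6 + 4*(1 - 2)/6))*16 = -4 - (6 + 4*(⅙)*(-1))*16 = -4 - (6 - ⅔)*16 = -4 - 1*16/3*16 = -4 - 16/3*16 = -4 - 256/3 = -268/3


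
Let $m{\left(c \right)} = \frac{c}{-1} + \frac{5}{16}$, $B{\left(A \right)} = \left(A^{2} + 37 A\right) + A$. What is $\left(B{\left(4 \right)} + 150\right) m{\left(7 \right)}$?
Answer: $- \frac{17013}{8} \approx -2126.6$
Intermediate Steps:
$B{\left(A \right)} = A^{2} + 38 A$
$m{\left(c \right)} = \frac{5}{16} - c$ ($m{\left(c \right)} = c \left(-1\right) + 5 \cdot \frac{1}{16} = - c + \frac{5}{16} = \frac{5}{16} - c$)
$\left(B{\left(4 \right)} + 150\right) m{\left(7 \right)} = \left(4 \left(38 + 4\right) + 150\right) \left(\frac{5}{16} - 7\right) = \left(4 \cdot 42 + 150\right) \left(\frac{5}{16} - 7\right) = \left(168 + 150\right) \left(- \frac{107}{16}\right) = 318 \left(- \frac{107}{16}\right) = - \frac{17013}{8}$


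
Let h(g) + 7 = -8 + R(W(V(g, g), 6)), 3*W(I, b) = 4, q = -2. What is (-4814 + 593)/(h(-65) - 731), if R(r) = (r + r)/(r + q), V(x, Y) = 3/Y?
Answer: 1407/250 ≈ 5.6280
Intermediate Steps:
W(I, b) = 4/3 (W(I, b) = (⅓)*4 = 4/3)
R(r) = 2*r/(-2 + r) (R(r) = (r + r)/(r - 2) = (2*r)/(-2 + r) = 2*r/(-2 + r))
h(g) = -19 (h(g) = -7 + (-8 + 2*(4/3)/(-2 + 4/3)) = -7 + (-8 + 2*(4/3)/(-⅔)) = -7 + (-8 + 2*(4/3)*(-3/2)) = -7 + (-8 - 4) = -7 - 12 = -19)
(-4814 + 593)/(h(-65) - 731) = (-4814 + 593)/(-19 - 731) = -4221/(-750) = -4221*(-1/750) = 1407/250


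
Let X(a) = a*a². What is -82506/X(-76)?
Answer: 41253/219488 ≈ 0.18795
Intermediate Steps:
X(a) = a³
-82506/X(-76) = -82506/((-76)³) = -82506/(-438976) = -82506*(-1/438976) = 41253/219488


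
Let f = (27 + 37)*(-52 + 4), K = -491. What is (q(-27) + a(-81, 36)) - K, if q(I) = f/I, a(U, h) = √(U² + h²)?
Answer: 5443/9 + 9*√97 ≈ 693.42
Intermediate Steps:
f = -3072 (f = 64*(-48) = -3072)
q(I) = -3072/I
(q(-27) + a(-81, 36)) - K = (-3072/(-27) + √((-81)² + 36²)) - 1*(-491) = (-3072*(-1/27) + √(6561 + 1296)) + 491 = (1024/9 + √7857) + 491 = (1024/9 + 9*√97) + 491 = 5443/9 + 9*√97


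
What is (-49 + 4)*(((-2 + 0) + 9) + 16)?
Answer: -1035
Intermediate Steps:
(-49 + 4)*(((-2 + 0) + 9) + 16) = -45*((-2 + 9) + 16) = -45*(7 + 16) = -45*23 = -1035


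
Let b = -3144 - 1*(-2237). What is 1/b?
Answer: -1/907 ≈ -0.0011025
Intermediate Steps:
b = -907 (b = -3144 + 2237 = -907)
1/b = 1/(-907) = -1/907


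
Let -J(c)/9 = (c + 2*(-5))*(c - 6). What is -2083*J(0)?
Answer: 1124820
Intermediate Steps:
J(c) = -9*(-10 + c)*(-6 + c) (J(c) = -9*(c + 2*(-5))*(c - 6) = -9*(c - 10)*(-6 + c) = -9*(-10 + c)*(-6 + c))
-2083*J(0) = -2083*(-540 - 9*0² + 144*0) = -2083*(-540 - 9*0 + 0) = -2083*(-540 + 0 + 0) = -2083*(-540) = 1124820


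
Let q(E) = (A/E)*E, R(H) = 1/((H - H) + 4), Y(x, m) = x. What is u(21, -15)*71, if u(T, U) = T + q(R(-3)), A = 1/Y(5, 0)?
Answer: 7526/5 ≈ 1505.2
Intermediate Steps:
A = ⅕ (A = 1/5 = ⅕ ≈ 0.20000)
R(H) = ¼ (R(H) = 1/(0 + 4) = 1/4 = ¼)
q(E) = ⅕ (q(E) = (1/(5*E))*E = ⅕)
u(T, U) = ⅕ + T (u(T, U) = T + ⅕ = ⅕ + T)
u(21, -15)*71 = (⅕ + 21)*71 = (106/5)*71 = 7526/5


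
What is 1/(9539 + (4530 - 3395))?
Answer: 1/10674 ≈ 9.3686e-5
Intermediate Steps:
1/(9539 + (4530 - 3395)) = 1/(9539 + 1135) = 1/10674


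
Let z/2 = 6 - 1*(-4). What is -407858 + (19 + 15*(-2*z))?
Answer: -408439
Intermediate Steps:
z = 20 (z = 2*(6 - 1*(-4)) = 2*(6 + 4) = 2*10 = 20)
-407858 + (19 + 15*(-2*z)) = -407858 + (19 + 15*(-2*20)) = -407858 + (19 + 15*(-40)) = -407858 + (19 - 600) = -407858 - 581 = -408439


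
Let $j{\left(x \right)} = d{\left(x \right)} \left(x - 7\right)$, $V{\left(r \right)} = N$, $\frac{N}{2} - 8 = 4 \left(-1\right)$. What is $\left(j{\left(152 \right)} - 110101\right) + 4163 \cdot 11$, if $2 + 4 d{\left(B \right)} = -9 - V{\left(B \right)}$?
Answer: $- \frac{259987}{4} \approx -64997.0$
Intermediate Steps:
$N = 8$ ($N = 16 + 2 \cdot 4 \left(-1\right) = 16 + 2 \left(-4\right) = 16 - 8 = 8$)
$V{\left(r \right)} = 8$
$d{\left(B \right)} = - \frac{19}{4}$ ($d{\left(B \right)} = - \frac{1}{2} + \frac{-9 - 8}{4} = - \frac{1}{2} + \frac{1}{4} \left(-17\right) = - \frac{1}{2} - \frac{17}{4} = - \frac{19}{4}$)
$j{\left(x \right)} = \frac{133}{4} - \frac{19 x}{4}$ ($j{\left(x \right)} = - \frac{19 \left(x - 7\right)}{4} = - \frac{19 \left(-7 + x\right)}{4} = \frac{133}{4} - \frac{19 x}{4}$)
$\left(j{\left(152 \right)} - 110101\right) + 4163 \cdot 11 = \left(\left(\frac{133}{4} - 722\right) - 110101\right) + 4163 \cdot 11 = \left(\left(\frac{133}{4} - 722\right) - 110101\right) + 45793 = \left(- \frac{2755}{4} - 110101\right) + 45793 = - \frac{443159}{4} + 45793 = - \frac{259987}{4}$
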